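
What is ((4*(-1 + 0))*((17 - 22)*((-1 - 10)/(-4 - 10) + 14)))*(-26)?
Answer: -53820/7 ≈ -7688.6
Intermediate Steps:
((4*(-1 + 0))*((17 - 22)*((-1 - 10)/(-4 - 10) + 14)))*(-26) = ((4*(-1))*(-5*(-11/(-14) + 14)))*(-26) = -(-20)*(-11*(-1/14) + 14)*(-26) = -(-20)*(11/14 + 14)*(-26) = -(-20)*207/14*(-26) = -4*(-1035/14)*(-26) = (2070/7)*(-26) = -53820/7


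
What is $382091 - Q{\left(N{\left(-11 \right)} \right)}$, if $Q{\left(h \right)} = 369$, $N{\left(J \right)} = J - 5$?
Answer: $381722$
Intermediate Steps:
$N{\left(J \right)} = -5 + J$
$382091 - Q{\left(N{\left(-11 \right)} \right)} = 382091 - 369 = 381722$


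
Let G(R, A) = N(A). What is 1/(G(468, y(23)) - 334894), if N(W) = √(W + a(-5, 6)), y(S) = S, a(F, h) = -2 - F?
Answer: -167447/56076995605 - √26/112153991210 ≈ -2.9861e-6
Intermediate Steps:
N(W) = √(3 + W) (N(W) = √(W + (-2 - 1*(-5))) = √(W + (-2 + 5)) = √(W + 3) = √(3 + W))
G(R, A) = √(3 + A)
1/(G(468, y(23)) - 334894) = 1/(√(3 + 23) - 334894) = 1/(√26 - 334894) = 1/(-334894 + √26)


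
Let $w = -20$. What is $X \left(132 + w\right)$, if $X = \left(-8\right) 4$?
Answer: $-3584$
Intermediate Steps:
$X = -32$
$X \left(132 + w\right) = - 32 \left(132 - 20\right) = \left(-32\right) 112 = -3584$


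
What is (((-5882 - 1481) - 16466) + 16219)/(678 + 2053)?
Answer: -7610/2731 ≈ -2.7865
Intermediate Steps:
(((-5882 - 1481) - 16466) + 16219)/(678 + 2053) = ((-7363 - 16466) + 16219)/2731 = (-23829 + 16219)*(1/2731) = -7610*1/2731 = -7610/2731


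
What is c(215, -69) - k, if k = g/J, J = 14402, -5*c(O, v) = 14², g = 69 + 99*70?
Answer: -2857787/72010 ≈ -39.686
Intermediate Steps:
g = 6999 (g = 69 + 6930 = 6999)
c(O, v) = -196/5 (c(O, v) = -⅕*14² = -⅕*196 = -196/5)
k = 6999/14402 ≈ 0.48597
c(215, -69) - k = -196/5 - 1*6999/14402 = -196/5 - 6999/14402 = -2857787/72010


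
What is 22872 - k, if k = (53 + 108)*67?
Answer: 12085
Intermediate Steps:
k = 10787 (k = 161*67 = 10787)
22872 - k = 22872 - 1*10787 = 22872 - 10787 = 12085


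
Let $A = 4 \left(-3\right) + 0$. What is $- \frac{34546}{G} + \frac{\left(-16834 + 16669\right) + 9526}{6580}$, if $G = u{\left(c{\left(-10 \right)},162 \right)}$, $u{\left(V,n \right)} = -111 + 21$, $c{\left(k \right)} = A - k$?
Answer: $\frac{22815517}{59220} \approx 385.27$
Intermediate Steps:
$A = -12$ ($A = -12 + 0 = -12$)
$c{\left(k \right)} = -12 - k$
$u{\left(V,n \right)} = -90$
$G = -90$
$- \frac{34546}{G} + \frac{\left(-16834 + 16669\right) + 9526}{6580} = - \frac{34546}{-90} + \frac{\left(-16834 + 16669\right) + 9526}{6580} = \left(-34546\right) \left(- \frac{1}{90}\right) + \left(-165 + 9526\right) \frac{1}{6580} = \frac{17273}{45} + 9361 \cdot \frac{1}{6580} = \frac{17273}{45} + \frac{9361}{6580} = \frac{22815517}{59220}$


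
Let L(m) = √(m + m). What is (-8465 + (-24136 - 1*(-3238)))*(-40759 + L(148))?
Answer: 1196806517 - 58726*√74 ≈ 1.1963e+9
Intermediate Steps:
L(m) = √2*√m (L(m) = √(2*m) = √2*√m)
(-8465 + (-24136 - 1*(-3238)))*(-40759 + L(148)) = (-8465 + (-24136 - 1*(-3238)))*(-40759 + √2*√148) = (-8465 + (-24136 + 3238))*(-40759 + √2*(2*√37)) = (-8465 - 20898)*(-40759 + 2*√74) = -29363*(-40759 + 2*√74) = 1196806517 - 58726*√74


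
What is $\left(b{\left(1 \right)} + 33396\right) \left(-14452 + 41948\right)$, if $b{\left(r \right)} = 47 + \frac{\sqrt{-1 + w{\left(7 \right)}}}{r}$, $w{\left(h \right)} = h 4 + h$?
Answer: $919548728 + 27496 \sqrt{34} \approx 9.1971 \cdot 10^{8}$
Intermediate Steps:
$w{\left(h \right)} = 5 h$ ($w{\left(h \right)} = 4 h + h = 5 h$)
$b{\left(r \right)} = 47 + \frac{\sqrt{34}}{r}$ ($b{\left(r \right)} = 47 + \frac{\sqrt{-1 + 5 \cdot 7}}{r} = 47 + \frac{\sqrt{-1 + 35}}{r} = 47 + \frac{\sqrt{34}}{r}$)
$\left(b{\left(1 \right)} + 33396\right) \left(-14452 + 41948\right) = \left(\left(47 + \frac{\sqrt{34}}{1}\right) + 33396\right) \left(-14452 + 41948\right) = \left(\left(47 + \sqrt{34} \cdot 1\right) + 33396\right) 27496 = \left(\left(47 + \sqrt{34}\right) + 33396\right) 27496 = \left(33443 + \sqrt{34}\right) 27496 = 919548728 + 27496 \sqrt{34}$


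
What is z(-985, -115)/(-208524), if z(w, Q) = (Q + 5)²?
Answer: -3025/52131 ≈ -0.058027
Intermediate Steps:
z(w, Q) = (5 + Q)²
z(-985, -115)/(-208524) = (5 - 115)²/(-208524) = (-110)²*(-1/208524) = 12100*(-1/208524) = -3025/52131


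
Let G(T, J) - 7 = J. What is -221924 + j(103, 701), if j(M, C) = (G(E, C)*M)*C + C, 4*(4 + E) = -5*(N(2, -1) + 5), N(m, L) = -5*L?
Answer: 50898501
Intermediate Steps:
E = -33/2 (E = -4 + (-5*(-5*(-1) + 5))/4 = -4 + (-5*(5 + 5))/4 = -4 + (-5*10)/4 = -4 + (¼)*(-50) = -4 - 25/2 = -33/2 ≈ -16.500)
G(T, J) = 7 + J
j(M, C) = C + C*M*(7 + C) (j(M, C) = ((7 + C)*M)*C + C = (M*(7 + C))*C + C = C*M*(7 + C) + C = C + C*M*(7 + C))
-221924 + j(103, 701) = -221924 + 701*(1 + 103*(7 + 701)) = -221924 + 701*(1 + 103*708) = -221924 + 701*(1 + 72924) = -221924 + 701*72925 = -221924 + 51120425 = 50898501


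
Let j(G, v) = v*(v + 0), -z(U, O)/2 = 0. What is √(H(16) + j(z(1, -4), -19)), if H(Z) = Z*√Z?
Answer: 5*√17 ≈ 20.616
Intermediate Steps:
z(U, O) = 0 (z(U, O) = -2*0 = 0)
j(G, v) = v² (j(G, v) = v*v = v²)
H(Z) = Z^(3/2)
√(H(16) + j(z(1, -4), -19)) = √(16^(3/2) + (-19)²) = √(64 + 361) = √425 = 5*√17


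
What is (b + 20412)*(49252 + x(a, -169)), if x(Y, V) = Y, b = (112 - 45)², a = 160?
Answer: 1230408212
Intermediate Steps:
b = 4489 (b = 67² = 4489)
(b + 20412)*(49252 + x(a, -169)) = (4489 + 20412)*(49252 + 160) = 24901*49412 = 1230408212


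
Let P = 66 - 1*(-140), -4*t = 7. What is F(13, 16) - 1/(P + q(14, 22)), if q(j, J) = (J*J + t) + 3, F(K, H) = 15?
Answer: 41471/2765 ≈ 14.999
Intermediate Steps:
t = -7/4 (t = -1/4*7 = -7/4 ≈ -1.7500)
P = 206 (P = 66 + 140 = 206)
q(j, J) = 5/4 + J**2 (q(j, J) = (J*J - 7/4) + 3 = (J**2 - 7/4) + 3 = (-7/4 + J**2) + 3 = 5/4 + J**2)
F(13, 16) - 1/(P + q(14, 22)) = 15 - 1/(206 + (5/4 + 22**2)) = 15 - 1/(206 + (5/4 + 484)) = 15 - 1/(206 + 1941/4) = 15 - 1/2765/4 = 15 - 1*4/2765 = 15 - 4/2765 = 41471/2765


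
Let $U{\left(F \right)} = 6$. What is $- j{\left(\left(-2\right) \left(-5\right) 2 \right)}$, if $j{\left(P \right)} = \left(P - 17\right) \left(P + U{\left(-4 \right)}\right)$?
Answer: $-78$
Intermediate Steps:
$j{\left(P \right)} = \left(-17 + P\right) \left(6 + P\right)$ ($j{\left(P \right)} = \left(P - 17\right) \left(P + 6\right) = \left(-17 + P\right) \left(6 + P\right)$)
$- j{\left(\left(-2\right) \left(-5\right) 2 \right)} = - (-102 + \left(\left(-2\right) \left(-5\right) 2\right)^{2} - 11 \left(-2\right) \left(-5\right) 2) = - (-102 + \left(10 \cdot 2\right)^{2} - 11 \cdot 10 \cdot 2) = - (-102 + 20^{2} - 220) = - (-102 + 400 - 220) = \left(-1\right) 78 = -78$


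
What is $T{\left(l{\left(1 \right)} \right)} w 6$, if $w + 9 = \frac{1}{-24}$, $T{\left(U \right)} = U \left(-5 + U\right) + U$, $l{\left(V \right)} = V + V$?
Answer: $217$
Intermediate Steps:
$l{\left(V \right)} = 2 V$
$T{\left(U \right)} = U + U \left(-5 + U\right)$
$w = - \frac{217}{24}$ ($w = -9 + \frac{1}{-24} = -9 - \frac{1}{24} = - \frac{217}{24} \approx -9.0417$)
$T{\left(l{\left(1 \right)} \right)} w 6 = 2 \cdot 1 \left(-4 + 2 \cdot 1\right) \left(- \frac{217}{24}\right) 6 = 2 \left(-4 + 2\right) \left(- \frac{217}{24}\right) 6 = 2 \left(-2\right) \left(- \frac{217}{24}\right) 6 = \left(-4\right) \left(- \frac{217}{24}\right) 6 = \frac{217}{6} \cdot 6 = 217$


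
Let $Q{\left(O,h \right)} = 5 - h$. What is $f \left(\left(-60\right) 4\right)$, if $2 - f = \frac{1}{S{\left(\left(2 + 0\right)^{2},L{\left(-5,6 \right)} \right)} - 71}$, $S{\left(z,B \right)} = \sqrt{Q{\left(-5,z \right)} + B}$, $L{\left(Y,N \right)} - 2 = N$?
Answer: $- \frac{8220}{17} \approx -483.53$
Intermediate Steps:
$L{\left(Y,N \right)} = 2 + N$
$S{\left(z,B \right)} = \sqrt{5 + B - z}$ ($S{\left(z,B \right)} = \sqrt{\left(5 - z\right) + B} = \sqrt{5 + B - z}$)
$f = \frac{137}{68}$ ($f = 2 - \frac{1}{\sqrt{5 + \left(2 + 6\right) - \left(2 + 0\right)^{2}} - 71} = 2 - \frac{1}{\sqrt{5 + 8 - 2^{2}} - 71} = 2 - \frac{1}{\sqrt{5 + 8 - 4} - 71} = 2 - \frac{1}{\sqrt{9} - 71} = 2 - \frac{1}{3 - 71} = 2 - \frac{1}{-68} = 2 - - \frac{1}{68} = 2 + \frac{1}{68} = \frac{137}{68} \approx 2.0147$)
$f \left(\left(-60\right) 4\right) = \frac{137 \left(\left(-60\right) 4\right)}{68} = \frac{137}{68} \left(-240\right) = - \frac{8220}{17}$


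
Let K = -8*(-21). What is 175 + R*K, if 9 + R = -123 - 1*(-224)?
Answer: 15631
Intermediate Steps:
K = 168
R = 92 (R = -9 + (-123 - 1*(-224)) = -9 + (-123 + 224) = -9 + 101 = 92)
175 + R*K = 175 + 92*168 = 175 + 15456 = 15631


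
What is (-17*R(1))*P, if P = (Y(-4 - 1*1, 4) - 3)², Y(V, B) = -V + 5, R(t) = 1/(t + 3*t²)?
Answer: -833/4 ≈ -208.25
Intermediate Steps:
Y(V, B) = 5 - V
P = 49 (P = ((5 - (-4 - 1*1)) - 3)² = ((5 - (-4 - 1)) - 3)² = ((5 - 1*(-5)) - 3)² = ((5 + 5) - 3)² = (10 - 3)² = 7² = 49)
(-17*R(1))*P = -17/(1*(1 + 3*1))*49 = -17/(1 + 3)*49 = -17/4*49 = -833/4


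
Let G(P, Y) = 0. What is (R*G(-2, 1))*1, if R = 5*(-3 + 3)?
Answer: 0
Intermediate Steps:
R = 0 (R = 5*0 = 0)
(R*G(-2, 1))*1 = (0*0)*1 = 0*1 = 0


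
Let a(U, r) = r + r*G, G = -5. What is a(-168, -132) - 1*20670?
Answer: -20142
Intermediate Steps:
a(U, r) = -4*r (a(U, r) = r + r*(-5) = r - 5*r = -4*r)
a(-168, -132) - 1*20670 = -4*(-132) - 1*20670 = 528 - 20670 = -20142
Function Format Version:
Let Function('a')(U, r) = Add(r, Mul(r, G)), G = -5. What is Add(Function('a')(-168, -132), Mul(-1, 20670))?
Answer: -20142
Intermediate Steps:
Function('a')(U, r) = Mul(-4, r) (Function('a')(U, r) = Add(r, Mul(r, -5)) = Add(r, Mul(-5, r)) = Mul(-4, r))
Add(Function('a')(-168, -132), Mul(-1, 20670)) = Add(Mul(-4, -132), Mul(-1, 20670)) = Add(528, -20670) = -20142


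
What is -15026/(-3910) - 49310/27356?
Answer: 54562289/26740490 ≈ 2.0404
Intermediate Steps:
-15026/(-3910) - 49310/27356 = -15026*(-1/3910) - 49310*1/27356 = 7513/1955 - 24655/13678 = 54562289/26740490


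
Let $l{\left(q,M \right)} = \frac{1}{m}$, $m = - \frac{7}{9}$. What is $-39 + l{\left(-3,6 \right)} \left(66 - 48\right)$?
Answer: $- \frac{435}{7} \approx -62.143$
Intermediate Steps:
$m = - \frac{7}{9}$ ($m = \left(-7\right) \frac{1}{9} = - \frac{7}{9} \approx -0.77778$)
$l{\left(q,M \right)} = - \frac{9}{7}$ ($l{\left(q,M \right)} = \frac{1}{- \frac{7}{9}} = - \frac{9}{7}$)
$-39 + l{\left(-3,6 \right)} \left(66 - 48\right) = -39 - \frac{9 \left(66 - 48\right)}{7} = -39 - \frac{162}{7} = - \frac{435}{7}$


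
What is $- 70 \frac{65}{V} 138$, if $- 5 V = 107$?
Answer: $\frac{3139500}{107} \approx 29341.0$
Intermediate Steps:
$V = - \frac{107}{5}$ ($V = \left(- \frac{1}{5}\right) 107 = - \frac{107}{5} \approx -21.4$)
$- 70 \frac{65}{V} 138 = - 70 \frac{65}{- \frac{107}{5}} \cdot 138 = - 70 \cdot 65 \left(- \frac{5}{107}\right) 138 = \left(-70\right) \left(- \frac{325}{107}\right) 138 = \frac{22750}{107} \cdot 138 = \frac{3139500}{107}$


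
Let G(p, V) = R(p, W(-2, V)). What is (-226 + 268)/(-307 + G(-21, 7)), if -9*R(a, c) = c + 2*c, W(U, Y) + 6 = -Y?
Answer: -63/454 ≈ -0.13877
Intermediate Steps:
W(U, Y) = -6 - Y
R(a, c) = -c/3 (R(a, c) = -(c + 2*c)/9 = -c/3)
G(p, V) = 2 + V/3 (G(p, V) = -(-6 - V)/3 = 2 + V/3)
(-226 + 268)/(-307 + G(-21, 7)) = (-226 + 268)/(-307 + (2 + (⅓)*7)) = 42/(-307 + (2 + 7/3)) = 42/(-307 + 13/3) = 42/(-908/3) = 42*(-3/908) = -63/454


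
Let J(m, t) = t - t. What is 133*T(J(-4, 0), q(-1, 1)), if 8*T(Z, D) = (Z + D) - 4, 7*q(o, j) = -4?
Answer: -76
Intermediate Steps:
J(m, t) = 0
q(o, j) = -4/7 (q(o, j) = (1/7)*(-4) = -4/7)
T(Z, D) = -1/2 + D/8 + Z/8 (T(Z, D) = ((Z + D) - 4)/8 = ((D + Z) - 4)/8 = (-4 + D + Z)/8 = -1/2 + D/8 + Z/8)
133*T(J(-4, 0), q(-1, 1)) = 133*(-1/2 + (1/8)*(-4/7) + (1/8)*0) = 133*(-1/2 - 1/14 + 0) = 133*(-4/7) = -76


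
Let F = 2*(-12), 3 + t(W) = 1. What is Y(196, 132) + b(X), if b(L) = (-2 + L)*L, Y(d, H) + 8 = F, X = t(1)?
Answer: -24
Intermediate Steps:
t(W) = -2 (t(W) = -3 + 1 = -2)
X = -2
F = -24
Y(d, H) = -32 (Y(d, H) = -8 - 24 = -32)
b(L) = L*(-2 + L)
Y(196, 132) + b(X) = -32 - 2*(-2 - 2) = -32 - 2*(-4) = -32 + 8 = -24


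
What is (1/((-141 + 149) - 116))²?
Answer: 1/11664 ≈ 8.5734e-5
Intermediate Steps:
(1/((-141 + 149) - 116))² = (1/(8 - 116))² = (1/(-108))² = (-1/108)² = 1/11664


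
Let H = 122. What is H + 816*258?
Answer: 210650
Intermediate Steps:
H + 816*258 = 122 + 816*258 = 122 + 210528 = 210650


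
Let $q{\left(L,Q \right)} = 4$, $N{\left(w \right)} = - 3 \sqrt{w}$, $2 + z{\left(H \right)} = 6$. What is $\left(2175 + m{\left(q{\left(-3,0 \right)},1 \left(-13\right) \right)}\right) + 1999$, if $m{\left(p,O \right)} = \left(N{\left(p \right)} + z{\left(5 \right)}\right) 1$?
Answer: $4172$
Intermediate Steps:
$z{\left(H \right)} = 4$ ($z{\left(H \right)} = -2 + 6 = 4$)
$m{\left(p,O \right)} = 4 - 3 \sqrt{p}$ ($m{\left(p,O \right)} = \left(- 3 \sqrt{p} + 4\right) 1 = \left(4 - 3 \sqrt{p}\right) 1 = 4 - 3 \sqrt{p}$)
$\left(2175 + m{\left(q{\left(-3,0 \right)},1 \left(-13\right) \right)}\right) + 1999 = \left(2175 + \left(4 - 3 \sqrt{4}\right)\right) + 1999 = \left(2175 + \left(4 - 6\right)\right) + 1999 = \left(2175 - 2\right) + 1999 = 2173 + 1999 = 4172$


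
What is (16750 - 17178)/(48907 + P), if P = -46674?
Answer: -428/2233 ≈ -0.19167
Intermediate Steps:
(16750 - 17178)/(48907 + P) = (16750 - 17178)/(48907 - 46674) = -428/2233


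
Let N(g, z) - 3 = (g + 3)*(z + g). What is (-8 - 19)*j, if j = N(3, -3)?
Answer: -81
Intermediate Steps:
N(g, z) = 3 + (3 + g)*(g + z) (N(g, z) = 3 + (g + 3)*(z + g) = 3 + (3 + g)*(g + z))
j = 3 (j = 3 + 3² + 3*3 + 3*(-3) + 3*(-3) = 3 + 9 + 9 - 9 - 9 = 3)
(-8 - 19)*j = (-8 - 19)*3 = -27*3 = -81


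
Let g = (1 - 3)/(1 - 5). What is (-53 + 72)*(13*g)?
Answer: 247/2 ≈ 123.50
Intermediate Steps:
g = ½ (g = -2/(-4) = -2*(-¼) = ½ ≈ 0.50000)
(-53 + 72)*(13*g) = (-53 + 72)*(13*(½)) = 19*(13/2) = 247/2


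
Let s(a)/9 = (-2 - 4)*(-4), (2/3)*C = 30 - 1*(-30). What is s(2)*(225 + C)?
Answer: 68040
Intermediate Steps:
C = 90 (C = 3*(30 - 1*(-30))/2 = 3*(30 + 30)/2 = (3/2)*60 = 90)
s(a) = 216 (s(a) = 9*((-2 - 4)*(-4)) = 9*(-6*(-4)) = 9*24 = 216)
s(2)*(225 + C) = 216*(225 + 90) = 216*315 = 68040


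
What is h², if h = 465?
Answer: 216225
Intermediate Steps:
h² = 465² = 216225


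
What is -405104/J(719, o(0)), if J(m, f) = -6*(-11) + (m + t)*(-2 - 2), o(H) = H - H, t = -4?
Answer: 202552/1397 ≈ 144.99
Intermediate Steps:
o(H) = 0
J(m, f) = 82 - 4*m (J(m, f) = -6*(-11) + (m - 4)*(-2 - 2) = 66 + (-4 + m)*(-4) = 66 + (16 - 4*m) = 82 - 4*m)
-405104/J(719, o(0)) = -405104/(82 - 4*719) = -405104/(82 - 2876) = -405104/(-2794) = -405104*(-1/2794) = 202552/1397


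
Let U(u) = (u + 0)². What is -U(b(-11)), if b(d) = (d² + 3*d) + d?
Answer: -5929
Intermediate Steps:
b(d) = d² + 4*d
U(u) = u²
-U(b(-11)) = -(-11*(4 - 11))² = -(-11*(-7))² = -1*77² = -1*5929 = -5929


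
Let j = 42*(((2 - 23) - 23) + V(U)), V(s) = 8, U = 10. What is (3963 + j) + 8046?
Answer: 10497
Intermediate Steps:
j = -1512 (j = 42*(((2 - 23) - 23) + 8) = 42*((-21 - 23) + 8) = 42*(-44 + 8) = 42*(-36) = -1512)
(3963 + j) + 8046 = (3963 - 1512) + 8046 = 2451 + 8046 = 10497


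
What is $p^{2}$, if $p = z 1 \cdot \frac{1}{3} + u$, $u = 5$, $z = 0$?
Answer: $25$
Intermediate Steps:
$p = 5$ ($p = 0 \cdot 1 \cdot \frac{1}{3} + 5 = 0 \cdot \frac{1}{3} + 5 = 0 + 5 = 5$)
$p^{2} = 5^{2} = 25$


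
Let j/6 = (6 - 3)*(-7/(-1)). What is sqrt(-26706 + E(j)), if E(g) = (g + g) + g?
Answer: 2*I*sqrt(6582) ≈ 162.26*I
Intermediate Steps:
j = 126 (j = 6*((6 - 3)*(-7/(-1))) = 6*(3*(-7*(-1))) = 6*(3*7) = 6*21 = 126)
E(g) = 3*g (E(g) = 2*g + g = 3*g)
sqrt(-26706 + E(j)) = sqrt(-26706 + 3*126) = sqrt(-26706 + 378) = sqrt(-26328) = 2*I*sqrt(6582)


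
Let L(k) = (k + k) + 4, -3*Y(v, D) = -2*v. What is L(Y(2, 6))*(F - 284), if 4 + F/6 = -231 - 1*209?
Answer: -58960/3 ≈ -19653.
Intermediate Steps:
Y(v, D) = 2*v/3 (Y(v, D) = -(-2)*v/3 = 2*v/3)
F = -2664 (F = -24 + 6*(-231 - 1*209) = -24 + 6*(-231 - 209) = -24 + 6*(-440) = -24 - 2640 = -2664)
L(k) = 4 + 2*k (L(k) = 2*k + 4 = 4 + 2*k)
L(Y(2, 6))*(F - 284) = (4 + 2*((2/3)*2))*(-2664 - 284) = (4 + 2*(4/3))*(-2948) = (4 + 8/3)*(-2948) = (20/3)*(-2948) = -58960/3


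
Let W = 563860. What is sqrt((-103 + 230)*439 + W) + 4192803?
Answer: 4192803 + sqrt(619613) ≈ 4.1936e+6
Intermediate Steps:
sqrt((-103 + 230)*439 + W) + 4192803 = sqrt((-103 + 230)*439 + 563860) + 4192803 = sqrt(127*439 + 563860) + 4192803 = sqrt(55753 + 563860) + 4192803 = sqrt(619613) + 4192803 = 4192803 + sqrt(619613)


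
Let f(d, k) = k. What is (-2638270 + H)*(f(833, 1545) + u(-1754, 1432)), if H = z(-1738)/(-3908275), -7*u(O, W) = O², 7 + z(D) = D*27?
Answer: 31610702483707364217/27357925 ≈ 1.1554e+12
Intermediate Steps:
z(D) = -7 + 27*D (z(D) = -7 + D*27 = -7 + 27*D)
u(O, W) = -O²/7
H = 46933/3908275 (H = (-7 + 27*(-1738))/(-3908275) = (-7 - 46926)*(-1/3908275) = -46933*(-1/3908275) = 46933/3908275 ≈ 0.012009)
(-2638270 + H)*(f(833, 1545) + u(-1754, 1432)) = (-2638270 + 46933/3908275)*(1545 - ⅐*(-1754)²) = -10311084637317*(1545 - ⅐*3076516)/3908275 = -10311084637317*(1545 - 3076516/7)/3908275 = -10311084637317/3908275*(-3065701/7) = 31610702483707364217/27357925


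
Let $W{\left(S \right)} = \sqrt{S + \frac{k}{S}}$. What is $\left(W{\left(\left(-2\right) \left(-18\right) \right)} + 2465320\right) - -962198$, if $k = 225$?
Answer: $\frac{6855049}{2} \approx 3.4275 \cdot 10^{6}$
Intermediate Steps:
$W{\left(S \right)} = \sqrt{S + \frac{225}{S}}$
$\left(W{\left(\left(-2\right) \left(-18\right) \right)} + 2465320\right) - -962198 = \left(\sqrt{\left(-2\right) \left(-18\right) + \frac{225}{\left(-2\right) \left(-18\right)}} + 2465320\right) - -962198 = \left(\sqrt{36 + \frac{225}{36}} + 2465320\right) + 962198 = \left(\sqrt{36 + 225 \cdot \frac{1}{36}} + 2465320\right) + 962198 = \left(\sqrt{36 + \frac{25}{4}} + 2465320\right) + 962198 = \left(\sqrt{\frac{169}{4}} + 2465320\right) + 962198 = \left(\frac{13}{2} + 2465320\right) + 962198 = \frac{4930653}{2} + 962198 = \frac{6855049}{2}$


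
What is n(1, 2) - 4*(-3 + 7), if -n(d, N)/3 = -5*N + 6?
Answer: -4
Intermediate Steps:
n(d, N) = -18 + 15*N (n(d, N) = -3*(-5*N + 6) = -3*(6 - 5*N) = -18 + 15*N)
n(1, 2) - 4*(-3 + 7) = (-18 + 15*2) - 4*(-3 + 7) = (-18 + 30) - 4*4 = 12 - 16 = -4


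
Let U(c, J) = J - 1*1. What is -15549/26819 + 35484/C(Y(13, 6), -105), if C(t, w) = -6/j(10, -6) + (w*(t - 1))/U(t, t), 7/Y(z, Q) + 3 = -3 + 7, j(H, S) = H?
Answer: -397203071/1180036 ≈ -336.60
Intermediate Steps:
Y(z, Q) = 7 (Y(z, Q) = 7/(-3 + (-3 + 7)) = 7/(-3 + 4) = 7/1 = 7*1 = 7)
U(c, J) = -1 + J (U(c, J) = J - 1 = -1 + J)
C(t, w) = -3/5 + w (C(t, w) = -6/10 + (w*(t - 1))/(-1 + t) = -6*1/10 + (w*(-1 + t))/(-1 + t) = -3/5 + w)
-15549/26819 + 35484/C(Y(13, 6), -105) = -15549/26819 + 35484/(-3/5 - 105) = -15549*1/26819 + 35484/(-528/5) = -15549/26819 + 35484*(-5/528) = -15549/26819 - 14785/44 = -397203071/1180036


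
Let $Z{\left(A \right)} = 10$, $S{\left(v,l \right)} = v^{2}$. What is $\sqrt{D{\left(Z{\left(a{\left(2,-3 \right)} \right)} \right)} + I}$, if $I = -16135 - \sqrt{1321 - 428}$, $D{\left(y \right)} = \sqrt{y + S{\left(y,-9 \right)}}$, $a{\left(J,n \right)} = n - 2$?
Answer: $\sqrt{-16135 + \sqrt{110} - \sqrt{893}} \approx 127.1 i$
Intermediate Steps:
$a{\left(J,n \right)} = -2 + n$
$D{\left(y \right)} = \sqrt{y + y^{2}}$
$I = -16135 - \sqrt{893} \approx -16165.0$
$\sqrt{D{\left(Z{\left(a{\left(2,-3 \right)} \right)} \right)} + I} = \sqrt{\sqrt{10 \left(1 + 10\right)} - \left(16135 + \sqrt{893}\right)} = \sqrt{\sqrt{10 \cdot 11} - \left(16135 + \sqrt{893}\right)} = \sqrt{\sqrt{110} - \left(16135 + \sqrt{893}\right)} = \sqrt{-16135 + \sqrt{110} - \sqrt{893}}$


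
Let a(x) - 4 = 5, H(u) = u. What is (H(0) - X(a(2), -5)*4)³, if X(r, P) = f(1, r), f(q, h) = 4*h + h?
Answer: -5832000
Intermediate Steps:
f(q, h) = 5*h
a(x) = 9 (a(x) = 4 + 5 = 9)
X(r, P) = 5*r
(H(0) - X(a(2), -5)*4)³ = (0 - 5*9*4)³ = (0 - 45*4)³ = (0 - 1*180)³ = (0 - 180)³ = (-180)³ = -5832000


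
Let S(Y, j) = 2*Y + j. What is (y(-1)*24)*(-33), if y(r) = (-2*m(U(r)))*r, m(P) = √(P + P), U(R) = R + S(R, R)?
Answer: -3168*I*√2 ≈ -4480.2*I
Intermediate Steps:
S(Y, j) = j + 2*Y
U(R) = 4*R (U(R) = R + (R + 2*R) = R + 3*R = 4*R)
m(P) = √2*√P (m(P) = √(2*P) = √2*√P)
y(r) = -4*√2*r^(3/2) (y(r) = (-2*√2*√(4*r))*r = (-2*√2*2*√r)*r = (-4*√2*√r)*r = -4*√2*r^(3/2))
(y(-1)*24)*(-33) = (-4*√2*(-1)^(3/2)*24)*(-33) = (-4*√2*(-I)*24)*(-33) = ((4*I*√2)*24)*(-33) = (96*I*√2)*(-33) = -3168*I*√2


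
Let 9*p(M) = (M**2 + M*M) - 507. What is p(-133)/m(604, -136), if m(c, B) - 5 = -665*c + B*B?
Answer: -34871/3448431 ≈ -0.010112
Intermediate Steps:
p(M) = -169/3 + 2*M**2/9 (p(M) = ((M**2 + M*M) - 507)/9 = ((M**2 + M**2) - 507)/9 = (2*M**2 - 507)/9 = (-507 + 2*M**2)/9 = -169/3 + 2*M**2/9)
m(c, B) = 5 + B**2 - 665*c (m(c, B) = 5 + (-665*c + B*B) = 5 + (-665*c + B**2) = 5 + (B**2 - 665*c) = 5 + B**2 - 665*c)
p(-133)/m(604, -136) = (-169/3 + (2/9)*(-133)**2)/(5 + (-136)**2 - 665*604) = (-169/3 + (2/9)*17689)/(5 + 18496 - 401660) = (-169/3 + 35378/9)/(-383159) = (34871/9)*(-1/383159) = -34871/3448431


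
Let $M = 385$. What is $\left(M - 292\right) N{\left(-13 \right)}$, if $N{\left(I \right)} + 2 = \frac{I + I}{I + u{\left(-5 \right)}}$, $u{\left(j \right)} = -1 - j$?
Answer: $\frac{248}{3} \approx 82.667$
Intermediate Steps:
$N{\left(I \right)} = -2 + \frac{2 I}{4 + I}$ ($N{\left(I \right)} = -2 + \frac{I + I}{I - -4} = -2 + \frac{2 I}{I + \left(-1 + 5\right)} = -2 + \frac{2 I}{I + 4} = -2 + \frac{2 I}{4 + I}$)
$\left(M - 292\right) N{\left(-13 \right)} = \left(385 - 292\right) \left(- \frac{8}{4 - 13}\right) = 93 \left(- \frac{8}{-9}\right) = 93 \left(\left(-8\right) \left(- \frac{1}{9}\right)\right) = 93 \cdot \frac{8}{9} = \frac{248}{3}$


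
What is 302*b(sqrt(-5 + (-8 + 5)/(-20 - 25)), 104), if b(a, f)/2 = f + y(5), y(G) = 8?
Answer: 67648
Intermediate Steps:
b(a, f) = 16 + 2*f (b(a, f) = 2*(f + 8) = 2*(8 + f) = 16 + 2*f)
302*b(sqrt(-5 + (-8 + 5)/(-20 - 25)), 104) = 302*(16 + 2*104) = 302*(16 + 208) = 302*224 = 67648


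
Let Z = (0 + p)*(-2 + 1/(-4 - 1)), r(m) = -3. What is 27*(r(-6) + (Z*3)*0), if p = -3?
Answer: -81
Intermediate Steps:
Z = 33/5 (Z = (0 - 3)*(-2 + 1/(-4 - 1)) = -3*(-2 + 1/(-5)) = -3*(-2 - 1/5) = -3*(-11/5) = 33/5 ≈ 6.6000)
27*(r(-6) + (Z*3)*0) = 27*(-3 + ((33/5)*3)*0) = 27*(-3 + (99/5)*0) = 27*(-3 + 0) = 27*(-3) = -81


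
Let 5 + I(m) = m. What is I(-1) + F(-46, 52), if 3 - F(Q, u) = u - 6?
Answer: -49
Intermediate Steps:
F(Q, u) = 9 - u (F(Q, u) = 3 - (u - 6) = 3 - (-6 + u) = 3 + (6 - u) = 9 - u)
I(m) = -5 + m
I(-1) + F(-46, 52) = (-5 - 1) + (9 - 1*52) = -6 + (9 - 52) = -6 - 43 = -49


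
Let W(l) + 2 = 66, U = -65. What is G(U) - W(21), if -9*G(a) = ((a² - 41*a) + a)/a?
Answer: -157/3 ≈ -52.333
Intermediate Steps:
G(a) = -(a² - 40*a)/(9*a) (G(a) = -((a² - 41*a) + a)/(9*a) = -(a² - 40*a)/(9*a))
W(l) = 64 (W(l) = -2 + 66 = 64)
G(U) - W(21) = (40/9 - ⅑*(-65)) - 1*64 = (40/9 + 65/9) - 64 = 35/3 - 64 = -157/3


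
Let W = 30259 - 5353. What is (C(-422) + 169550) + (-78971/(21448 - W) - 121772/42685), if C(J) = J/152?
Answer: 50057843927433/295209460 ≈ 1.6957e+5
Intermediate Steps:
W = 24906
C(J) = J/152 (C(J) = J*(1/152) = J/152)
(C(-422) + 169550) + (-78971/(21448 - W) - 121772/42685) = ((1/152)*(-422) + 169550) + (-78971/(21448 - 1*24906) - 121772/42685) = (-211/76 + 169550) + (-78971/(21448 - 24906) - 121772*1/42685) = 12885589/76 + (-78971/(-3458) - 121772/42685) = 12885589/76 + (-78971*(-1/3458) - 121772/42685) = 12885589/76 + (78971/3458 - 121772/42685) = 12885589/76 + 2949789559/147604730 = 50057843927433/295209460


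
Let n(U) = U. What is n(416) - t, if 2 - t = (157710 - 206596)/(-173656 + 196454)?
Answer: 4694743/11399 ≈ 411.86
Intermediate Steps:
t = 47241/11399 (t = 2 - (157710 - 206596)/(-173656 + 196454) = 2 - (-48886)/22798 = 2 - 1*(-24443/11399) = 2 + 24443/11399 = 47241/11399 ≈ 4.1443)
n(416) - t = 416 - 1*47241/11399 = 416 - 47241/11399 = 4694743/11399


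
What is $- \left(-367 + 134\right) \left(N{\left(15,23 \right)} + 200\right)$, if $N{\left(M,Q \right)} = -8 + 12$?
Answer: $47532$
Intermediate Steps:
$N{\left(M,Q \right)} = 4$
$- \left(-367 + 134\right) \left(N{\left(15,23 \right)} + 200\right) = - \left(-367 + 134\right) \left(4 + 200\right) = - \left(-233\right) 204 = \left(-1\right) \left(-47532\right) = 47532$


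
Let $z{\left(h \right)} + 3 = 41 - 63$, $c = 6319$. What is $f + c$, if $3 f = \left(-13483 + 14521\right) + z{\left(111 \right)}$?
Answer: $\frac{19970}{3} \approx 6656.7$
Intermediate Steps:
$z{\left(h \right)} = -25$ ($z{\left(h \right)} = -3 + \left(41 - 63\right) = -3 - 22 = -25$)
$f = \frac{1013}{3}$ ($f = \frac{\left(-13483 + 14521\right) - 25}{3} = \frac{1038 - 25}{3} = \frac{1}{3} \cdot 1013 = \frac{1013}{3} \approx 337.67$)
$f + c = \frac{1013}{3} + 6319 = \frac{19970}{3}$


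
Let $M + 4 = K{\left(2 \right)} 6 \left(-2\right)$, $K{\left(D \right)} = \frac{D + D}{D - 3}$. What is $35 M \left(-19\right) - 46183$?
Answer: $-75443$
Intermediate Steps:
$K{\left(D \right)} = \frac{2 D}{-3 + D}$
$M = 44$ ($M = -4 + 2 \cdot 2 \frac{1}{-3 + 2} \cdot 6 \left(-2\right) = -4 + 2 \cdot 2 \frac{1}{-1} \cdot 6 \left(-2\right) = -4 + 2 \cdot 2 \left(-1\right) 6 \left(-2\right) = -4 + \left(-4\right) 6 \left(-2\right) = -4 - -48 = -4 + 48 = 44$)
$35 M \left(-19\right) - 46183 = 35 \cdot 44 \left(-19\right) - 46183 = 1540 \left(-19\right) - 46183 = -29260 - 46183 = -75443$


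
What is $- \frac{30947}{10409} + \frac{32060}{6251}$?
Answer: $\frac{2862507}{1327891} \approx 2.1557$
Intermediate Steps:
$- \frac{30947}{10409} + \frac{32060}{6251} = \left(-30947\right) \frac{1}{10409} + 32060 \cdot \frac{1}{6251} = - \frac{4421}{1487} + \frac{4580}{893} = \frac{2862507}{1327891}$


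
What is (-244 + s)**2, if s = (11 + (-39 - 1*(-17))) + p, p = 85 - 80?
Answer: 62500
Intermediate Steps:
p = 5
s = -6 (s = (11 + (-39 - 1*(-17))) + 5 = (11 + (-39 + 17)) + 5 = (11 - 22) + 5 = -11 + 5 = -6)
(-244 + s)**2 = (-244 - 6)**2 = (-250)**2 = 62500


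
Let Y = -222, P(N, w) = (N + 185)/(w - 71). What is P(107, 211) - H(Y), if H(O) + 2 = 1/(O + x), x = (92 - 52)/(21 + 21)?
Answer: 664541/162470 ≈ 4.0902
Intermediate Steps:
P(N, w) = (185 + N)/(-71 + w)
x = 20/21 (x = 40/42 = 40*(1/42) = 20/21 ≈ 0.95238)
H(O) = -2 + 1/(20/21 + O) (H(O) = -2 + 1/(O + 20/21) = -2 + 1/(20/21 + O))
P(107, 211) - H(Y) = (185 + 107)/(-71 + 211) - (-19 - 42*(-222))/(20 + 21*(-222)) = 292/140 - (-19 + 9324)/(20 - 4662) = (1/140)*292 - 9305/(-4642) = 73/35 - (-1)*9305/4642 = 73/35 - 1*(-9305/4642) = 73/35 + 9305/4642 = 664541/162470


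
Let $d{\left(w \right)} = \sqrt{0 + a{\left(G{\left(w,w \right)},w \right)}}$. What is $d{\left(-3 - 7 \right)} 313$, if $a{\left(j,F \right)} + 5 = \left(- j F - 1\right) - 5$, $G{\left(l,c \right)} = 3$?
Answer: $313 \sqrt{19} \approx 1364.3$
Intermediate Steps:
$a{\left(j,F \right)} = -11 - F j$ ($a{\left(j,F \right)} = -5 + \left(\left(- j F - 1\right) - 5\right) = -5 - \left(6 + F j\right) = -11 - F j$)
$d{\left(w \right)} = \sqrt{-11 - 3 w}$ ($d{\left(w \right)} = \sqrt{0 - \left(11 + w 3\right)} = \sqrt{0 - \left(11 + 3 w\right)} = \sqrt{-11 - 3 w}$)
$d{\left(-3 - 7 \right)} 313 = \sqrt{-11 - 3 \left(-3 - 7\right)} 313 = \sqrt{-11 - -30} \cdot 313 = \sqrt{-11 + 30} \cdot 313 = \sqrt{19} \cdot 313 = 313 \sqrt{19}$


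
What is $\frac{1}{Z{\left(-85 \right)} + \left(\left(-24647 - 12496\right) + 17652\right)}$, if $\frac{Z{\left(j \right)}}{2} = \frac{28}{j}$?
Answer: $- \frac{85}{1656791} \approx -5.1304 \cdot 10^{-5}$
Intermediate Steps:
$Z{\left(j \right)} = \frac{56}{j}$ ($Z{\left(j \right)} = 2 \frac{28}{j} = \frac{56}{j}$)
$\frac{1}{Z{\left(-85 \right)} + \left(\left(-24647 - 12496\right) + 17652\right)} = \frac{1}{\frac{56}{-85} + \left(\left(-24647 - 12496\right) + 17652\right)} = \frac{1}{56 \left(- \frac{1}{85}\right) + \left(-37143 + 17652\right)} = \frac{1}{- \frac{56}{85} - 19491} = \frac{1}{- \frac{1656791}{85}} = - \frac{85}{1656791}$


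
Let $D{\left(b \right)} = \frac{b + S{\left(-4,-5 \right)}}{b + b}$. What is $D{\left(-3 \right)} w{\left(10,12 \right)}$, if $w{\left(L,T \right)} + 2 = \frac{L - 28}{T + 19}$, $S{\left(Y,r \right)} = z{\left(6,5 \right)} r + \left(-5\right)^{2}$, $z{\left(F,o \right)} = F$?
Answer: $- \frac{320}{93} \approx -3.4409$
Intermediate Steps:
$S{\left(Y,r \right)} = 25 + 6 r$ ($S{\left(Y,r \right)} = 6 r + \left(-5\right)^{2} = 6 r + 25 = 25 + 6 r$)
$w{\left(L,T \right)} = -2 + \frac{-28 + L}{19 + T}$ ($w{\left(L,T \right)} = -2 + \frac{L - 28}{T + 19} = -2 + \frac{-28 + L}{19 + T}$)
$D{\left(b \right)} = \frac{-5 + b}{2 b}$ ($D{\left(b \right)} = \frac{b + \left(25 + 6 \left(-5\right)\right)}{b + b} = \frac{b + \left(25 - 30\right)}{2 b} = \left(b - 5\right) \frac{1}{2 b} = \left(-5 + b\right) \frac{1}{2 b} = \frac{-5 + b}{2 b}$)
$D{\left(-3 \right)} w{\left(10,12 \right)} = \frac{-5 - 3}{2 \left(-3\right)} \frac{-66 + 10 - 24}{19 + 12} = \frac{1}{2} \left(- \frac{1}{3}\right) \left(-8\right) \frac{-66 + 10 - 24}{31} = \frac{4 \cdot \frac{1}{31} \left(-80\right)}{3} = \frac{4}{3} \left(- \frac{80}{31}\right) = - \frac{320}{93}$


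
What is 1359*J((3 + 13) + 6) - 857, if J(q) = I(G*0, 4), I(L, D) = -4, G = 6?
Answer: -6293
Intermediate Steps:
J(q) = -4
1359*J((3 + 13) + 6) - 857 = 1359*(-4) - 857 = -5436 - 857 = -6293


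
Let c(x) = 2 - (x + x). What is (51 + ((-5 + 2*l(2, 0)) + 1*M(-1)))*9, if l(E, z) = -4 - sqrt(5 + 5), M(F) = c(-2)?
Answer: 396 - 18*sqrt(10) ≈ 339.08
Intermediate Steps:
c(x) = 2 - 2*x
M(F) = 6 (M(F) = 2 - 2*(-2) = 2 + 4 = 6)
l(E, z) = -4 - sqrt(10)
(51 + ((-5 + 2*l(2, 0)) + 1*M(-1)))*9 = (51 + ((-5 + 2*(-4 - sqrt(10))) + 1*6))*9 = (51 + ((-5 + (-8 - 2*sqrt(10))) + 6))*9 = (51 + ((-13 - 2*sqrt(10)) + 6))*9 = (51 + (-7 - 2*sqrt(10)))*9 = (44 - 2*sqrt(10))*9 = 396 - 18*sqrt(10)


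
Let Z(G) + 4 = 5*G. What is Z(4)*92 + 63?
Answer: 1535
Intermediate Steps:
Z(G) = -4 + 5*G
Z(4)*92 + 63 = (-4 + 5*4)*92 + 63 = (-4 + 20)*92 + 63 = 16*92 + 63 = 1472 + 63 = 1535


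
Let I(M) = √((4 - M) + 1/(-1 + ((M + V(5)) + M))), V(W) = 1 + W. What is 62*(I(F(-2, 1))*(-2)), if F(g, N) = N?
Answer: -124*√154/7 ≈ -219.83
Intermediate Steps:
I(M) = √(4 + 1/(5 + 2*M) - M) (I(M) = √((4 - M) + 1/(-1 + ((M + (1 + 5)) + M))) = √((4 - M) + 1/(-1 + ((M + 6) + M))) = √((4 - M) + 1/(-1 + ((6 + M) + M))) = √((4 - M) + 1/(-1 + (6 + 2*M))) = √((4 - M) + 1/(5 + 2*M)) = √(4 + 1/(5 + 2*M) - M))
62*(I(F(-2, 1))*(-2)) = 62*(√((1 - (-4 + 1)*(5 + 2*1))/(5 + 2*1))*(-2)) = 62*(√((1 - 1*(-3)*(5 + 2))/(5 + 2))*(-2)) = 62*(√((1 - 1*(-3)*7)/7)*(-2)) = 62*(√((1 + 21)/7)*(-2)) = 62*(√((⅐)*22)*(-2)) = 62*(√(22/7)*(-2)) = 62*((√154/7)*(-2)) = 62*(-2*√154/7) = -124*√154/7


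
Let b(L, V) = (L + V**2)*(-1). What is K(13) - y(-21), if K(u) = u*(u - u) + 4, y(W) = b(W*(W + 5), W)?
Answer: 781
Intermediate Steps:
b(L, V) = -L - V**2
y(W) = -W**2 - W*(5 + W) (y(W) = -W*(W + 5) - W**2 = -W*(5 + W) - W**2 = -W**2 - W*(5 + W))
K(u) = 4 (K(u) = u*0 + 4 = 0 + 4 = 4)
K(13) - y(-21) = 4 - (-21)*(-5 - 2*(-21)) = 4 - (-21)*(-5 + 42) = 4 - (-21)*37 = 4 - 1*(-777) = 4 + 777 = 781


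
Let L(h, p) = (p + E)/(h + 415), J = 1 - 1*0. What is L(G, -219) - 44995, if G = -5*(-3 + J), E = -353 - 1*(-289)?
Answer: -19123158/425 ≈ -44996.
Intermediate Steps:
J = 1 (J = 1 + 0 = 1)
E = -64 (E = -353 + 289 = -64)
G = 10 (G = -5*(-3 + 1) = -5*(-2) = 10)
L(h, p) = (-64 + p)/(415 + h) (L(h, p) = (p - 64)/(h + 415) = (-64 + p)/(415 + h))
L(G, -219) - 44995 = (-64 - 219)/(415 + 10) - 44995 = -283/425 - 44995 = -19123158/425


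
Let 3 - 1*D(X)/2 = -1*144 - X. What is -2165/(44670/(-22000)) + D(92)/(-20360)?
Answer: 48486272387/45474060 ≈ 1066.2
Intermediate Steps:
D(X) = 294 + 2*X (D(X) = 6 - 2*(-1*144 - X) = 6 - 2*(-144 - X) = 6 + (288 + 2*X) = 294 + 2*X)
-2165/(44670/(-22000)) + D(92)/(-20360) = -2165/(44670/(-22000)) + (294 + 2*92)/(-20360) = -2165/(44670*(-1/22000)) + (294 + 184)*(-1/20360) = -2165/(-4467/2200) + 478*(-1/20360) = -2165*(-2200/4467) - 239/10180 = 4763000/4467 - 239/10180 = 48486272387/45474060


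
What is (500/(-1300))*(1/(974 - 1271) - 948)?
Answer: 1407785/3861 ≈ 364.62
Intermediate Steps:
(500/(-1300))*(1/(974 - 1271) - 948) = (500*(-1/1300))*(1/(-297) - 948) = -5*(-1/297 - 948)/13 = -5/13*(-281557/297) = 1407785/3861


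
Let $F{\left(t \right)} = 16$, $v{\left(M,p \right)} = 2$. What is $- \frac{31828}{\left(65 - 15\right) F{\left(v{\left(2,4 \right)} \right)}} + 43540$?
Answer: $\frac{8700043}{200} \approx 43500.0$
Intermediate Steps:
$- \frac{31828}{\left(65 - 15\right) F{\left(v{\left(2,4 \right)} \right)}} + 43540 = - \frac{31828}{\left(65 - 15\right) 16} + 43540 = - \frac{31828}{50 \cdot 16} + 43540 = - \frac{31828}{800} + 43540 = \left(-31828\right) \frac{1}{800} + 43540 = - \frac{7957}{200} + 43540 = \frac{8700043}{200}$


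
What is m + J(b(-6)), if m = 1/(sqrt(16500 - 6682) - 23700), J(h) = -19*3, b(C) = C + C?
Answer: -16007897037/280840091 - sqrt(9818)/561680182 ≈ -57.000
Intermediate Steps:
b(C) = 2*C
J(h) = -57
m = 1/(-23700 + sqrt(9818)) (m = 1/(sqrt(9818) - 23700) = 1/(-23700 + sqrt(9818)) ≈ -4.2371e-5)
m + J(b(-6)) = (-11850/280840091 - sqrt(9818)/561680182) - 57 = -16007897037/280840091 - sqrt(9818)/561680182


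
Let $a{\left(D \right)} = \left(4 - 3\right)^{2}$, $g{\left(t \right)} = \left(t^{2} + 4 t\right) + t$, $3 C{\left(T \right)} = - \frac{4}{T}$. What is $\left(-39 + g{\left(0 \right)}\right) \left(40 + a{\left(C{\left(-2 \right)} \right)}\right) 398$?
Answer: $-636402$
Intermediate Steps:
$C{\left(T \right)} = - \frac{4}{3 T}$ ($C{\left(T \right)} = \frac{\left(-4\right) \frac{1}{T}}{3} = - \frac{4}{3 T}$)
$g{\left(t \right)} = t^{2} + 5 t$
$a{\left(D \right)} = 1$ ($a{\left(D \right)} = 1^{2} = 1$)
$\left(-39 + g{\left(0 \right)}\right) \left(40 + a{\left(C{\left(-2 \right)} \right)}\right) 398 = \left(-39 + 0 \left(5 + 0\right)\right) \left(40 + 1\right) 398 = \left(-39 + 0 \cdot 5\right) 41 \cdot 398 = \left(-39 + 0\right) 41 \cdot 398 = \left(-39\right) 41 \cdot 398 = \left(-1599\right) 398 = -636402$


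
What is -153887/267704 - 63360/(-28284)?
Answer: 1050765461/630978328 ≈ 1.6653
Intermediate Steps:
-153887/267704 - 63360/(-28284) = -153887*1/267704 - 63360*(-1/28284) = -153887/267704 + 5280/2357 = 1050765461/630978328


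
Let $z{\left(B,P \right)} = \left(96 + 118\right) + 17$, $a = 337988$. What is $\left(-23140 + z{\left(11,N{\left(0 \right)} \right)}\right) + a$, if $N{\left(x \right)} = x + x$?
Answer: $315079$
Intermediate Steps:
$N{\left(x \right)} = 2 x$
$z{\left(B,P \right)} = 231$ ($z{\left(B,P \right)} = 214 + 17 = 231$)
$\left(-23140 + z{\left(11,N{\left(0 \right)} \right)}\right) + a = \left(-23140 + 231\right) + 337988 = -22909 + 337988 = 315079$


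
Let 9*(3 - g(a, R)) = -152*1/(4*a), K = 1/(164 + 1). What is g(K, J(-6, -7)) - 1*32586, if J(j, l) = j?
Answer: -95659/3 ≈ -31886.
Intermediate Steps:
K = 1/165 ≈ 0.0060606
g(a, R) = 3 + 38/(9*a) (g(a, R) = 3 - (-152)/(9*(a*4)) = 3 - (-152)/(9*(4*a)) = 3 - (-152)*1/(4*a)/9 = 3 - (-38)/(9*a) = 3 + 38/(9*a))
g(K, J(-6, -7)) - 1*32586 = (3 + 38/(9*(1/165))) - 1*32586 = (3 + (38/9)*165) - 32586 = (3 + 2090/3) - 32586 = 2099/3 - 32586 = -95659/3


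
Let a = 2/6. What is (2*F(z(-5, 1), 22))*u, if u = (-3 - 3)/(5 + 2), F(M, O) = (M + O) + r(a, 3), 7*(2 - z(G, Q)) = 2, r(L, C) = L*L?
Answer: -6004/147 ≈ -40.844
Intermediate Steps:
a = 1/3 (a = 2*(1/6) = 1/3 ≈ 0.33333)
r(L, C) = L**2
z(G, Q) = 12/7 (z(G, Q) = 2 - 1/7*2 = 2 - 2/7 = 12/7)
F(M, O) = 1/9 + M + O (F(M, O) = (M + O) + (1/3)**2 = (M + O) + 1/9 = 1/9 + M + O)
u = -6/7 ≈ -0.85714
(2*F(z(-5, 1), 22))*u = (2*(1/9 + 12/7 + 22))*(-6/7) = (2*(1501/63))*(-6/7) = (3002/63)*(-6/7) = -6004/147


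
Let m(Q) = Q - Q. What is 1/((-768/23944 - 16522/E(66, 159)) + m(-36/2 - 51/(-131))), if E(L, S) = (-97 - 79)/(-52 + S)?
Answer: 23944/240507733 ≈ 9.9556e-5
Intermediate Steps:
E(L, S) = -176/(-52 + S)
m(Q) = 0
1/((-768/23944 - 16522/E(66, 159)) + m(-36/2 - 51/(-131))) = 1/((-768/23944 - 16522/((-176/(-52 + 159)))) + 0) = 1/((-768*1/23944 - 16522/((-176/107))) + 0) = 1/((-96/2993 - 16522/((-176*1/107))) + 0) = 1/((-96/2993 - 16522/(-176/107)) + 0) = 1/((-96/2993 - 16522*(-107/176)) + 0) = 1/((-96/2993 + 80357/8) + 0) = 1/(240507733/23944 + 0) = 1/(240507733/23944) = 23944/240507733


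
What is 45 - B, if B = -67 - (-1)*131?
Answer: -19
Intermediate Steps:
B = 64 (B = -67 - 1*(-131) = -67 + 131 = 64)
45 - B = 45 - 1*64 = 45 - 64 = -19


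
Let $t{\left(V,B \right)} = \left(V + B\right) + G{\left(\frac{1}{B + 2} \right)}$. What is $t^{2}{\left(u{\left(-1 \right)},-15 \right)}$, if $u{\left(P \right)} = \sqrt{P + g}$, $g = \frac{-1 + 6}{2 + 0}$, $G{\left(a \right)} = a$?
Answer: $\frac{77339}{338} - \frac{196 \sqrt{6}}{13} \approx 191.88$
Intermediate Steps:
$g = \frac{5}{2} \approx 2.5$
$u{\left(P \right)} = \sqrt{\frac{5}{2} + P}$ ($u{\left(P \right)} = \sqrt{P + \frac{5}{2}} = \sqrt{\frac{5}{2} + P}$)
$t{\left(V,B \right)} = B + V + \frac{1}{2 + B}$ ($t{\left(V,B \right)} = \left(V + B\right) + \frac{1}{B + 2} = \left(B + V\right) + \frac{1}{2 + B} = B + V + \frac{1}{2 + B}$)
$t^{2}{\left(u{\left(-1 \right)},-15 \right)} = \left(\frac{1 + \left(2 - 15\right) \left(-15 + \frac{\sqrt{10 + 4 \left(-1\right)}}{2}\right)}{2 - 15}\right)^{2} = \left(\frac{1 - 13 \left(-15 + \frac{\sqrt{10 - 4}}{2}\right)}{-13}\right)^{2} = \left(- \frac{1 - 13 \left(-15 + \frac{\sqrt{6}}{2}\right)}{13}\right)^{2} = \left(- \frac{1 + \left(195 - \frac{13 \sqrt{6}}{2}\right)}{13}\right)^{2} = \left(- \frac{196 - \frac{13 \sqrt{6}}{2}}{13}\right)^{2} = \left(- \frac{196}{13} + \frac{\sqrt{6}}{2}\right)^{2}$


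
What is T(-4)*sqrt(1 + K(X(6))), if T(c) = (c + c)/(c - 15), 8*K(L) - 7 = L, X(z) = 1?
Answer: 8*sqrt(2)/19 ≈ 0.59546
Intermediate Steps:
K(L) = 7/8 + L/8
T(c) = 2*c/(-15 + c) (T(c) = (2*c)/(-15 + c) = 2*c/(-15 + c))
T(-4)*sqrt(1 + K(X(6))) = (2*(-4)/(-15 - 4))*sqrt(1 + (7/8 + (1/8)*1)) = (2*(-4)/(-19))*sqrt(1 + (7/8 + 1/8)) = (2*(-4)*(-1/19))*sqrt(1 + 1) = 8*sqrt(2)/19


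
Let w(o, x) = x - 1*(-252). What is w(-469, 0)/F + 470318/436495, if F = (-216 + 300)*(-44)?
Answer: 19384507/19205780 ≈ 1.0093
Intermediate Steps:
F = -3696 (F = 84*(-44) = -3696)
w(o, x) = 252 + x (w(o, x) = x + 252 = 252 + x)
w(-469, 0)/F + 470318/436495 = (252 + 0)/(-3696) + 470318/436495 = 252*(-1/3696) + 470318*(1/436495) = -3/44 + 470318/436495 = 19384507/19205780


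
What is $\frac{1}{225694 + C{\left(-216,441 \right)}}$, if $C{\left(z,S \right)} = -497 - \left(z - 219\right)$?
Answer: $\frac{1}{225632} \approx 4.432 \cdot 10^{-6}$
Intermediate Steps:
$C{\left(z,S \right)} = -278 - z$ ($C{\left(z,S \right)} = -497 - \left(z - 219\right) = -497 - \left(-219 + z\right) = -278 - z$)
$\frac{1}{225694 + C{\left(-216,441 \right)}} = \frac{1}{225694 - 62} = \frac{1}{225632}$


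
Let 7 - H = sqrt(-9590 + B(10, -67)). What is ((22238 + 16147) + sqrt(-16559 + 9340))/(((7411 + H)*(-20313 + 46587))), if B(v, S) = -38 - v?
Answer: 15818885/80334743066 - sqrt(69576722)/1446025375188 + 3709*I*sqrt(7219)/723012687594 + 4265*I*sqrt(9638)/160669486132 ≈ 0.00019691 + 3.0419e-6*I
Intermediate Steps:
H = 7 - I*sqrt(9638) (H = 7 - sqrt(-9590 + (-38 - 1*10)) = 7 - sqrt(-9590 + (-38 - 10)) = 7 - sqrt(-9590 - 48) = 7 - sqrt(-9638) = 7 - I*sqrt(9638) ≈ 7.0 - 98.173*I)
((22238 + 16147) + sqrt(-16559 + 9340))/(((7411 + H)*(-20313 + 46587))) = ((22238 + 16147) + sqrt(-16559 + 9340))/(((7411 + (7 - I*sqrt(9638)))*(-20313 + 46587))) = (38385 + sqrt(-7219))/(((7418 - I*sqrt(9638))*26274)) = (38385 + I*sqrt(7219))/(194900532 - 26274*I*sqrt(9638))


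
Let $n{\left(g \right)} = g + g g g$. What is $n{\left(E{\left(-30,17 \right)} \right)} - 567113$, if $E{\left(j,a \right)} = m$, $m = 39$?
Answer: $-507755$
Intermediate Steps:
$E{\left(j,a \right)} = 39$
$n{\left(g \right)} = g + g^{3}$ ($n{\left(g \right)} = g + g^{2} g = g + g^{3}$)
$n{\left(E{\left(-30,17 \right)} \right)} - 567113 = \left(39 + 39^{3}\right) - 567113 = \left(39 + 59319\right) - 567113 = 59358 - 567113 = -507755$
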